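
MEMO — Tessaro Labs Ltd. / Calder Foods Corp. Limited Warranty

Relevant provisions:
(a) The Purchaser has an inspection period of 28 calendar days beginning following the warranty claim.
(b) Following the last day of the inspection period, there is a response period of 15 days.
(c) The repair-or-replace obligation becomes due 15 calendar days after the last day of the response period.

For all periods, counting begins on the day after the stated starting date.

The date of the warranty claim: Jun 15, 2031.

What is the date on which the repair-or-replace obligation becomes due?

The last day of the inspection period: Jun 15, 2031 + 28 days = Jul 13, 2031.
The last day of the response period: 15 calendar days after Jul 13, 2031 is Jul 28, 2031.
The date on which the repair-or-replace obligation becomes due: Jul 28, 2031 + 15 days = Aug 12, 2031.

Aug 12, 2031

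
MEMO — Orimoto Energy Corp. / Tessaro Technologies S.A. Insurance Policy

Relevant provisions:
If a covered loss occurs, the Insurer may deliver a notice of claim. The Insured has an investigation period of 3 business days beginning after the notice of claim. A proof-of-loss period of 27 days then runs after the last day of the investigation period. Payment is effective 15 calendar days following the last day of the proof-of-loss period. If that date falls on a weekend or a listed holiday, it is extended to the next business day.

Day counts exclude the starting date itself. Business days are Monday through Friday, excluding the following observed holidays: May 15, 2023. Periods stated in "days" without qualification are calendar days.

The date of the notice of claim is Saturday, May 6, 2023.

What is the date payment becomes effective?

June 21, 2023

From Saturday, May 6, 2023, 3 business days (May 8, May 9, May 10, skipping weekends) brings us to Wednesday, May 10, 2023, which is the last day of the investigation period.
The last day of the proof-of-loss period: May 10, 2023 + 27 days = June 6, 2023.
The date payment becomes effective: June 6, 2023 + 15 days = June 21, 2023. June 21, 2023 is a Wednesday and is not a listed holiday, so no roll-forward applies.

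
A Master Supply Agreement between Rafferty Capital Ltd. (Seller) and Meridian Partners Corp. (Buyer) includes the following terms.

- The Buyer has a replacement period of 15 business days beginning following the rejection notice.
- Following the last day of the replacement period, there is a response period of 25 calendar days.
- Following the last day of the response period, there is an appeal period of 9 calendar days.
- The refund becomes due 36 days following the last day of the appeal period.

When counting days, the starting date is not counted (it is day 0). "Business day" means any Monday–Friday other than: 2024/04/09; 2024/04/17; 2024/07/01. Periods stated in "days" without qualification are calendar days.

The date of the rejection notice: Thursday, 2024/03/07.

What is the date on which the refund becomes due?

The last day of the replacement period: counting 15 business days from Thursday, 2024/03/07 (Mar 8, Mar 11, Mar 12, Mar 13, …, Mar 26, Mar 27, Mar 28, skipping weekends) reaches Thursday, 2024/03/28.
Adding 25 calendar days to 2024/03/28 gives 2024/04/22, which is the last day of the response period.
Adding 9 calendar days to 2024/04/22 gives 2024/05/01, which is the last day of the appeal period.
Adding 36 calendar days to 2024/05/01 gives 2024/06/06, which is the date on which the refund becomes due.

2024/06/06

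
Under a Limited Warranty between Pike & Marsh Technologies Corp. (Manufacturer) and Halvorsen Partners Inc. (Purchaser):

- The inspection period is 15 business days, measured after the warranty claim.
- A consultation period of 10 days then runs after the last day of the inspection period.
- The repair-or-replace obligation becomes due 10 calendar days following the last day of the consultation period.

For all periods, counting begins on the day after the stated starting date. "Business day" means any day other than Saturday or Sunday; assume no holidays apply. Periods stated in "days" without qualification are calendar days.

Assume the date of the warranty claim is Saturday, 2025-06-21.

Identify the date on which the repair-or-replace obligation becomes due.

2025-07-31

The last day of the inspection period: 15 business days after Saturday, 2025-06-21, skipping weekends — Jun 23, Jun 24, Jun 25, Jun 26, …, Jul 9, Jul 10, Jul 11 — lands on Friday, 2025-07-11.
The last day of the consultation period: 10 calendar days after 2025-07-11 is 2025-07-21.
Adding 10 calendar days to 2025-07-21 gives 2025-07-31, which is the date on which the repair-or-replace obligation becomes due.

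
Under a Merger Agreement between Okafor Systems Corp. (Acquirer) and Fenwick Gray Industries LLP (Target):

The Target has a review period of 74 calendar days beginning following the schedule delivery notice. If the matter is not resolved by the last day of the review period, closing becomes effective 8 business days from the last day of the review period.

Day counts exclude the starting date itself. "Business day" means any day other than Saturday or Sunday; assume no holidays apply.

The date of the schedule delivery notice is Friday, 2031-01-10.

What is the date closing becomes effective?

2031-04-04

The last day of the review period: 74 calendar days after 2031-01-10 is 2031-03-25.
The date closing becomes effective: counting 8 business days from Tuesday, 2031-03-25 (Mar 26, Mar 27, Mar 28, Mar 31, Apr 1, Apr 2, Apr 3, Apr 4, skipping weekends) reaches Friday, 2031-04-04.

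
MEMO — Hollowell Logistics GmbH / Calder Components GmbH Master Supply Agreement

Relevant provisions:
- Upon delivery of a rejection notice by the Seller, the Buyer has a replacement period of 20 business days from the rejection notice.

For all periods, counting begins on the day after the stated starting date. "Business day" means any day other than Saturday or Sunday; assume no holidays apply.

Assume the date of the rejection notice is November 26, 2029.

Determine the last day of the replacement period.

December 24, 2029

The last day of the replacement period: 20 business days after Monday, November 26, 2029, skipping weekends — Nov 27, Nov 28, Nov 29, Nov 30, …, Dec 20, Dec 21, Dec 24 — lands on Monday, December 24, 2029.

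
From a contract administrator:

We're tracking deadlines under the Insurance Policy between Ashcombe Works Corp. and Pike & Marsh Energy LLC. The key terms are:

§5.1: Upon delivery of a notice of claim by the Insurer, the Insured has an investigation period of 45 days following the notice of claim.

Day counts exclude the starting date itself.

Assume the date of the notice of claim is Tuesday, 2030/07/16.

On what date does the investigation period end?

The last day of the investigation period: 2030/07/16 + 45 days = 2030/08/30.

2030/08/30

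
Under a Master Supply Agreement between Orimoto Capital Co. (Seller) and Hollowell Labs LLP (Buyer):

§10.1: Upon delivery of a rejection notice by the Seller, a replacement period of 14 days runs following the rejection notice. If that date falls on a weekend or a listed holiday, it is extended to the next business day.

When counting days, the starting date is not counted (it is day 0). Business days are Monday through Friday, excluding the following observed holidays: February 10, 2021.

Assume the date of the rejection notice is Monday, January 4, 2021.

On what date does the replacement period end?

January 18, 2021

The last day of the replacement period: 14 calendar days after January 4, 2021 is January 18, 2021. January 18, 2021 is a Monday and is not a listed holiday, so no roll-forward applies.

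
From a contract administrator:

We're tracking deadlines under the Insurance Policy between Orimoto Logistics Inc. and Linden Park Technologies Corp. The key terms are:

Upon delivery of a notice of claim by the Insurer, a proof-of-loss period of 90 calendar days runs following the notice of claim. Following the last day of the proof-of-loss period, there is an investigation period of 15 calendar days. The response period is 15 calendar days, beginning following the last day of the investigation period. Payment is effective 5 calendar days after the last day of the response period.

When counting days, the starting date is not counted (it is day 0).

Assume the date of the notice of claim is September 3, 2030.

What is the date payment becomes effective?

January 6, 2031

The last day of the proof-of-loss period: 90 calendar days after September 3, 2030 is December 2, 2030.
The last day of the investigation period: December 2, 2030 + 15 days = December 17, 2030.
Adding 15 calendar days to December 17, 2030 gives January 1, 2031, which is the last day of the response period.
Adding 5 calendar days to January 1, 2031 gives January 6, 2031, which is the date payment becomes effective.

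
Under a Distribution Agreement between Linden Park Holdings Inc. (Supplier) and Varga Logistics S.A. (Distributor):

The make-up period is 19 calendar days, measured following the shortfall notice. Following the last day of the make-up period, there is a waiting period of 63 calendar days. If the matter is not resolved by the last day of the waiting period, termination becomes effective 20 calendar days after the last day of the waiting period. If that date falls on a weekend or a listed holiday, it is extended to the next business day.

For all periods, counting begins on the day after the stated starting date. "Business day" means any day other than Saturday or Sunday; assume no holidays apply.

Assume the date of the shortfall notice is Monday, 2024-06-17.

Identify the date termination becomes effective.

2024-09-27

The last day of the make-up period: 19 calendar days after 2024-06-17 is 2024-07-06.
Adding 63 calendar days to 2024-07-06 gives 2024-09-07, which is the last day of the waiting period.
The date termination becomes effective: 2024-09-07 + 20 days = 2024-09-27. 2024-09-27 is a Friday, so no roll-forward applies.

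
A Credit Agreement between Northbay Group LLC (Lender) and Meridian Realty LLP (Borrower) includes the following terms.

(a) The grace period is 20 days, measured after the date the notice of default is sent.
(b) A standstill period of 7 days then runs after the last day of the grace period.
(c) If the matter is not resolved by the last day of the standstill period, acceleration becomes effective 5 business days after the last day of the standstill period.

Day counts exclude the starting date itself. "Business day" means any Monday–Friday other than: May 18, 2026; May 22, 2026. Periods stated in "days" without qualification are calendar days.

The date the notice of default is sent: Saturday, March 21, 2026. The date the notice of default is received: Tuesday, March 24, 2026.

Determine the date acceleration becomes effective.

April 24, 2026

Adding 20 calendar days to March 21, 2026 gives April 10, 2026, which is the last day of the grace period.
The last day of the standstill period: April 10, 2026 + 7 days = April 17, 2026.
The date acceleration becomes effective: 5 business days after Friday, April 17, 2026, skipping weekends — Apr 20, Apr 21, Apr 22, Apr 23, Apr 24 — lands on Friday, April 24, 2026.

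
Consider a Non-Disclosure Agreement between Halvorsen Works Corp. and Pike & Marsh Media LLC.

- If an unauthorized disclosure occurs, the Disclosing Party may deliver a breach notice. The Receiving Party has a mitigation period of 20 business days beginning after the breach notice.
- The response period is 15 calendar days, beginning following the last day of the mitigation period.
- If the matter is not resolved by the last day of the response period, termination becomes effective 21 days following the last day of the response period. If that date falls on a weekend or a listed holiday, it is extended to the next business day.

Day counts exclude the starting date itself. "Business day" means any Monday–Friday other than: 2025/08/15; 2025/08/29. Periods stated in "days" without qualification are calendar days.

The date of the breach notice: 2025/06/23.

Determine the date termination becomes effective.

From Monday, 2025/06/23, 20 business days (Jun 24, Jun 25, Jun 26, Jun 27, …, Jul 17, Jul 18, Jul 21, skipping weekends) brings us to Monday, 2025/07/21, which is the last day of the mitigation period.
Adding 15 calendar days to 2025/07/21 gives 2025/08/05, which is the last day of the response period.
The date termination becomes effective: 21 calendar days after 2025/08/05 is 2025/08/26. 2025/08/26 is a Tuesday and is not a listed holiday, so no roll-forward applies.

2025/08/26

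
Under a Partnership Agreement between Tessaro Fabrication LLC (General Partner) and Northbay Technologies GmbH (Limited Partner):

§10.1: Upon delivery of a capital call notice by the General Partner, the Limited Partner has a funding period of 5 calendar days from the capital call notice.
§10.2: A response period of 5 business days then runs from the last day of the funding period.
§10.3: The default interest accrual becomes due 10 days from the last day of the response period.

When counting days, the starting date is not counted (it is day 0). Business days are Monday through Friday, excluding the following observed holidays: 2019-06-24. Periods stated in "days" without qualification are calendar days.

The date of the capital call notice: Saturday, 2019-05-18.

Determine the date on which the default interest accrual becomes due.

The last day of the funding period: 5 calendar days after 2019-05-18 is 2019-05-23.
The last day of the response period: 5 business days after Thursday, 2019-05-23, skipping weekends — May 24, May 27, May 28, May 29, May 30 — lands on Thursday, 2019-05-30.
Adding 10 calendar days to 2019-05-30 gives 2019-06-09, which is the date on which the default interest accrual becomes due.

2019-06-09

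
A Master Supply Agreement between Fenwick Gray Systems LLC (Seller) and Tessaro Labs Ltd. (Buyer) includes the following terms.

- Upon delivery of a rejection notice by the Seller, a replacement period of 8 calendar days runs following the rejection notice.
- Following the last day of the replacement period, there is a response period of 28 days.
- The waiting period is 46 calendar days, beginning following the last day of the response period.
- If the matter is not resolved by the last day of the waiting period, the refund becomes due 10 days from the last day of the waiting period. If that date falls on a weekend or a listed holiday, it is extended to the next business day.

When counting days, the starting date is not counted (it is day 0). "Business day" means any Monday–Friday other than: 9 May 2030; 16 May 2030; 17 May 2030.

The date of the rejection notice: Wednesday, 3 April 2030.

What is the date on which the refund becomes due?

4 July 2030

The last day of the replacement period: 8 calendar days after 3 April 2030 is 11 April 2030.
The last day of the response period: 11 April 2030 + 28 days = 9 May 2030.
The last day of the waiting period: 9 May 2030 + 46 days = 24 June 2030.
Adding 10 calendar days to 24 June 2030 gives 4 July 2030, which is the date on which the refund becomes due. 4 July 2030 is a Thursday and is not a listed holiday, so no roll-forward applies.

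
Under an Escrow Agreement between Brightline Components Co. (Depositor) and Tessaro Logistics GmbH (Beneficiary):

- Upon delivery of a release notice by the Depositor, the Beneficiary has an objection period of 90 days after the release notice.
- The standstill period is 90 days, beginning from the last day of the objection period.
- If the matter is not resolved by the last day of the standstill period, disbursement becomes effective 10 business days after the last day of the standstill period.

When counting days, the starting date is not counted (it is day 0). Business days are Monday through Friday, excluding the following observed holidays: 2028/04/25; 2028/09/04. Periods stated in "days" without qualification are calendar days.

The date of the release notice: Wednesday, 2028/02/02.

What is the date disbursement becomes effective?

The last day of the objection period: 90 calendar days after 2028/02/02 is 2028/05/02.
Adding 90 calendar days to 2028/05/02 gives 2028/07/31, which is the last day of the standstill period.
The date disbursement becomes effective: 10 business days after Monday, 2028/07/31, skipping weekends — Aug 1, Aug 2, Aug 3, Aug 4, Aug 7, Aug 8, Aug 9, Aug 10, Aug 11, Aug 14 — lands on Monday, 2028/08/14.

2028/08/14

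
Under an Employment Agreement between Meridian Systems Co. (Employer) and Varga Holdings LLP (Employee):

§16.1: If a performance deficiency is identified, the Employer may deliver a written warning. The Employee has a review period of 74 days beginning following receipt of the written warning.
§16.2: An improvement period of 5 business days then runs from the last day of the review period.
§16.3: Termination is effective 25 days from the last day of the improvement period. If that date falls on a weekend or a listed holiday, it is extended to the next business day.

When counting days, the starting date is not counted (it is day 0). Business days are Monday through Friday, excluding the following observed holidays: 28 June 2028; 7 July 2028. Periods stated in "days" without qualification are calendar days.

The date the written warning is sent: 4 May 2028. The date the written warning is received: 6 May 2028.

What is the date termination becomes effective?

Adding 74 calendar days to 6 May 2028 gives 19 July 2028, which is the last day of the review period.
The last day of the improvement period: 5 business days after Wednesday, 19 July 2028, skipping weekends — Jul 20, Jul 21, Jul 24, Jul 25, Jul 26 — lands on Wednesday, 26 July 2028.
The date termination becomes effective: 25 calendar days after 26 July 2028 is 20 August 2028. That falls on a Sunday, so it rolls to the next business day, Monday, 21 August 2028.

21 August 2028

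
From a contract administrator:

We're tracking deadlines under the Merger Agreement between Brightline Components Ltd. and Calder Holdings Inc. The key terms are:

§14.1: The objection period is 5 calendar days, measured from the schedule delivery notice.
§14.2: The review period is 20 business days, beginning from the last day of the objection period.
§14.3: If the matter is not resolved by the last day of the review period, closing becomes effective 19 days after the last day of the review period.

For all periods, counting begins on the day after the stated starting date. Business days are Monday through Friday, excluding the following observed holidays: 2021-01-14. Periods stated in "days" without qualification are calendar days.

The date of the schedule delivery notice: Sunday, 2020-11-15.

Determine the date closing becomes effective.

2021-01-06

The last day of the objection period: 5 calendar days after 2020-11-15 is 2020-11-20.
The last day of the review period: 20 business days after Friday, 2020-11-20, skipping weekends — Nov 23, Nov 24, Nov 25, Nov 26, …, Dec 16, Dec 17, Dec 18 — lands on Friday, 2020-12-18.
The date closing becomes effective: 2020-12-18 + 19 days = 2021-01-06.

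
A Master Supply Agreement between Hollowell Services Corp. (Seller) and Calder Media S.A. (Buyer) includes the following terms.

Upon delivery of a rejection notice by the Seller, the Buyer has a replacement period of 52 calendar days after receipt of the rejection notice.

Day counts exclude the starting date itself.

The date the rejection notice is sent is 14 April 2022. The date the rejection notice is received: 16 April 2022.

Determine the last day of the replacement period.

7 June 2022

The last day of the replacement period: 16 April 2022 + 52 days = 7 June 2022.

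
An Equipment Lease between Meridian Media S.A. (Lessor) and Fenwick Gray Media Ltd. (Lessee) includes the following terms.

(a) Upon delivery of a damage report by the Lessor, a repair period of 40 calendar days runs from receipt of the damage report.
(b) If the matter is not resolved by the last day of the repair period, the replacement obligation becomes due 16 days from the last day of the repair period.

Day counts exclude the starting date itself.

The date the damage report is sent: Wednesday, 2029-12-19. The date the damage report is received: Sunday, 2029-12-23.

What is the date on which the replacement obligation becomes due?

The last day of the repair period: 2029-12-23 + 40 days = 2030-02-01.
The date on which the replacement obligation becomes due: 2030-02-01 + 16 days = 2030-02-17.

2030-02-17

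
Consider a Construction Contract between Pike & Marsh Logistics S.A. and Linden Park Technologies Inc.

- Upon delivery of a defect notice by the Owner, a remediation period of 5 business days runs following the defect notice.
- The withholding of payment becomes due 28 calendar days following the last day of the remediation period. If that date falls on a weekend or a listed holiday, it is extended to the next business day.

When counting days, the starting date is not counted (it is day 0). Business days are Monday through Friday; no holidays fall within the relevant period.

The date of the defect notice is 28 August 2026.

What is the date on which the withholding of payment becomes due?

From Friday, 28 August 2026, 5 business days (Aug 31, Sep 1, Sep 2, Sep 3, Sep 4, skipping weekends) brings us to Friday, 4 September 2026, which is the last day of the remediation period.
Adding 28 calendar days to 4 September 2026 gives 2 October 2026, which is the date on which the withholding of payment becomes due. 2 October 2026 is a Friday, so no roll-forward applies.

2 October 2026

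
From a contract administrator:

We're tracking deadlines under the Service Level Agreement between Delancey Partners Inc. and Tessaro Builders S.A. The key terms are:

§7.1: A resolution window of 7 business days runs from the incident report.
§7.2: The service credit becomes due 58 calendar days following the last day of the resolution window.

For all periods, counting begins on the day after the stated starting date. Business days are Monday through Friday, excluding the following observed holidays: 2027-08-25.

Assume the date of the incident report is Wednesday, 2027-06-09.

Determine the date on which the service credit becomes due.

The last day of the resolution window: counting 7 business days from Wednesday, 2027-06-09 (Jun 10, Jun 11, Jun 14, Jun 15, Jun 16, Jun 17, Jun 18, skipping weekends) reaches Friday, 2027-06-18.
The date on which the service credit becomes due: 2027-06-18 + 58 days = 2027-08-15.

2027-08-15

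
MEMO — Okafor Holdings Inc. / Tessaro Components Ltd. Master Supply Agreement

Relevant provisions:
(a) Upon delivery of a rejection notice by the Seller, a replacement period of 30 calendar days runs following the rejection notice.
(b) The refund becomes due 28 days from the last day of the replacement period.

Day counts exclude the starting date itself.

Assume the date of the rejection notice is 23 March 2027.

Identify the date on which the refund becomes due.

Adding 30 calendar days to 23 March 2027 gives 22 April 2027, which is the last day of the replacement period.
The date on which the refund becomes due: 28 calendar days after 22 April 2027 is 20 May 2027.

20 May 2027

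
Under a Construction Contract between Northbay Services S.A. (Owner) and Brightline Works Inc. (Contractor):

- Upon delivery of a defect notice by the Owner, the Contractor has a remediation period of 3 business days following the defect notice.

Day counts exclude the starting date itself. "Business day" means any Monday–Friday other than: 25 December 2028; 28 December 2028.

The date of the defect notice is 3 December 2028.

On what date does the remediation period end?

6 December 2028

The last day of the remediation period: 3 business days after Sunday, 3 December 2028, skipping weekends — Dec 4, Dec 5, Dec 6 — lands on Wednesday, 6 December 2028.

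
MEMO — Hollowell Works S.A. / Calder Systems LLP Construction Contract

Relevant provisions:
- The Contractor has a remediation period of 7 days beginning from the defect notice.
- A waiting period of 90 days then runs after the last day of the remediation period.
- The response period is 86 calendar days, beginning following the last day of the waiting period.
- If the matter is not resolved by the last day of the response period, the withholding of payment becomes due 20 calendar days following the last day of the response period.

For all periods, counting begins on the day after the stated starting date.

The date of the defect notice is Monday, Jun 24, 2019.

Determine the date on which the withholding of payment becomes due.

Adding 7 calendar days to Jun 24, 2019 gives Jul 1, 2019, which is the last day of the remediation period.
The last day of the waiting period: 90 calendar days after Jul 1, 2019 is Sep 29, 2019.
Adding 86 calendar days to Sep 29, 2019 gives Dec 24, 2019, which is the last day of the response period.
The date on which the withholding of payment becomes due: 20 calendar days after Dec 24, 2019 is Jan 13, 2020.

Jan 13, 2020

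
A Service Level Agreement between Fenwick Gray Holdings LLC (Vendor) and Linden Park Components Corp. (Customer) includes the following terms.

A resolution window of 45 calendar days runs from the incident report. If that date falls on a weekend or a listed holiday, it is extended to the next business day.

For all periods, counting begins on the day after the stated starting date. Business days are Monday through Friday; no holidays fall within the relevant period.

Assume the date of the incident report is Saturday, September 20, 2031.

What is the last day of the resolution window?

November 4, 2031

The last day of the resolution window: 45 calendar days after September 20, 2031 is November 4, 2031. November 4, 2031 is a Tuesday, so no roll-forward applies.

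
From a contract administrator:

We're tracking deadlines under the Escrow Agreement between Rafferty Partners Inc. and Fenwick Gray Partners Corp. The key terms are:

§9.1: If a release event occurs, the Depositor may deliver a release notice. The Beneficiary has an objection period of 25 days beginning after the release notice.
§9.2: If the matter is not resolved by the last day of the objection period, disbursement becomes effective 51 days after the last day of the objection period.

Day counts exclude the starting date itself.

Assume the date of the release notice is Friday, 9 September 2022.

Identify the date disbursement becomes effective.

The last day of the objection period: 25 calendar days after 9 September 2022 is 4 October 2022.
The date disbursement becomes effective: 4 October 2022 + 51 days = 24 November 2022.

24 November 2022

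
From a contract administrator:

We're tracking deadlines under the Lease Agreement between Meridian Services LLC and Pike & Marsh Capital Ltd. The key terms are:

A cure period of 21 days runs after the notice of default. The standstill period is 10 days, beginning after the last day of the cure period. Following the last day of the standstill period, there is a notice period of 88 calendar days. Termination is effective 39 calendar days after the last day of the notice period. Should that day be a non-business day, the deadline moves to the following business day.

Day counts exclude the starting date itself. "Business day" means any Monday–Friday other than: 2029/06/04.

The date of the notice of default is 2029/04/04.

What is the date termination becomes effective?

The last day of the cure period: 21 calendar days after 2029/04/04 is 2029/04/25.
The last day of the standstill period: 10 calendar days after 2029/04/25 is 2029/05/05.
The last day of the notice period: 2029/05/05 + 88 days = 2029/08/01.
Adding 39 calendar days to 2029/08/01 gives 2029/09/09, which is the date termination becomes effective. That falls on a Sunday, so it rolls to the next business day, Monday, 2029/09/10.

2029/09/10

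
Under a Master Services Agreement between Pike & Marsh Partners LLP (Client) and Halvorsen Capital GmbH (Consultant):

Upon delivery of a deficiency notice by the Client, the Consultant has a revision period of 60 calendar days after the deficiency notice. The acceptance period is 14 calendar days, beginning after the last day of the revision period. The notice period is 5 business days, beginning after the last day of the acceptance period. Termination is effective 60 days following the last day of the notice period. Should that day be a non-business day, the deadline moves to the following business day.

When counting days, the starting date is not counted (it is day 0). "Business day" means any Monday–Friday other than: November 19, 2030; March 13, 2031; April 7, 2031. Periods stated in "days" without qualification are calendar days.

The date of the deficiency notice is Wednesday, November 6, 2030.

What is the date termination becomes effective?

March 25, 2031

The last day of the revision period: November 6, 2030 + 60 days = January 5, 2031.
The last day of the acceptance period: January 5, 2031 + 14 days = January 19, 2031.
The last day of the notice period: 5 business days after Sunday, January 19, 2031, skipping weekends — Jan 20, Jan 21, Jan 22, Jan 23, Jan 24 — lands on Friday, January 24, 2031.
The date termination becomes effective: January 24, 2031 + 60 days = March 25, 2031. March 25, 2031 is a Tuesday and is not a listed holiday, so no roll-forward applies.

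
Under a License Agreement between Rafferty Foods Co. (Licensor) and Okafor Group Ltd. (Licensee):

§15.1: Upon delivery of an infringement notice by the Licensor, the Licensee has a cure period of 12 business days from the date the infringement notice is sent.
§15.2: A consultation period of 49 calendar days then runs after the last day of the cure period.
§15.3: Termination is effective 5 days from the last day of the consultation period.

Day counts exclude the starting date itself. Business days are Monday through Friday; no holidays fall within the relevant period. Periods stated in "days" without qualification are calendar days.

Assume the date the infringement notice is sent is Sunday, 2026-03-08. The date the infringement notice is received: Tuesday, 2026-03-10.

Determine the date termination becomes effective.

The last day of the cure period: counting 12 business days from Sunday, 2026-03-08 (Mar 9, Mar 10, Mar 11, Mar 12, …, Mar 20, Mar 23, Mar 24, skipping weekends) reaches Tuesday, 2026-03-24.
The last day of the consultation period: 2026-03-24 + 49 days = 2026-05-12.
The date termination becomes effective: 5 calendar days after 2026-05-12 is 2026-05-17.

2026-05-17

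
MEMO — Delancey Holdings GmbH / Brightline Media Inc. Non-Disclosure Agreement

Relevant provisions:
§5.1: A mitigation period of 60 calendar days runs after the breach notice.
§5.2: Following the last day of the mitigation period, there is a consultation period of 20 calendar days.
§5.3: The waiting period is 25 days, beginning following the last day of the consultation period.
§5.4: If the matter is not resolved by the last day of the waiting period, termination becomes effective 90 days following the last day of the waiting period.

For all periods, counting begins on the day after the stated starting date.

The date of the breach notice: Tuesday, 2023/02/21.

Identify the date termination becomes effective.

2023/09/04

Adding 60 calendar days to 2023/02/21 gives 2023/04/22, which is the last day of the mitigation period.
The last day of the consultation period: 20 calendar days after 2023/04/22 is 2023/05/12.
Adding 25 calendar days to 2023/05/12 gives 2023/06/06, which is the last day of the waiting period.
The date termination becomes effective: 2023/06/06 + 90 days = 2023/09/04.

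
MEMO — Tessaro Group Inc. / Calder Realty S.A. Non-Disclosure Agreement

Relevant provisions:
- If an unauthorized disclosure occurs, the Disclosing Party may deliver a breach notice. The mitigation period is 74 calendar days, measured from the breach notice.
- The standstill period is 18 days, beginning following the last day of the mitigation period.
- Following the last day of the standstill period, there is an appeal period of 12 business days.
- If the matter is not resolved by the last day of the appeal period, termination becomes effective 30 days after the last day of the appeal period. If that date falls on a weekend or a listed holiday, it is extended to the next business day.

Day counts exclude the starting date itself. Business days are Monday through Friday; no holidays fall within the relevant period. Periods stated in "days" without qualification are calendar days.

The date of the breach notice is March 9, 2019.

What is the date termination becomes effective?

July 25, 2019

Adding 74 calendar days to March 9, 2019 gives May 22, 2019, which is the last day of the mitigation period.
The last day of the standstill period: May 22, 2019 + 18 days = June 9, 2019.
The last day of the appeal period: 12 business days after Sunday, June 9, 2019, skipping weekends — Jun 10, Jun 11, Jun 12, Jun 13, …, Jun 21, Jun 24, Jun 25 — lands on Tuesday, June 25, 2019.
Adding 30 calendar days to June 25, 2019 gives July 25, 2019, which is the date termination becomes effective. July 25, 2019 is a Thursday, so no roll-forward applies.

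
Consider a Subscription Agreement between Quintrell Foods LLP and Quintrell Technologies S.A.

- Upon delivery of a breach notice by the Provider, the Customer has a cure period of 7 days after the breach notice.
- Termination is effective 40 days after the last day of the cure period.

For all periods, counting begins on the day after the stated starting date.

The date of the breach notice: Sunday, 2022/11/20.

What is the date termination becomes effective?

2023/01/06

The last day of the cure period: 2022/11/20 + 7 days = 2022/11/27.
Adding 40 calendar days to 2022/11/27 gives 2023/01/06, which is the date termination becomes effective.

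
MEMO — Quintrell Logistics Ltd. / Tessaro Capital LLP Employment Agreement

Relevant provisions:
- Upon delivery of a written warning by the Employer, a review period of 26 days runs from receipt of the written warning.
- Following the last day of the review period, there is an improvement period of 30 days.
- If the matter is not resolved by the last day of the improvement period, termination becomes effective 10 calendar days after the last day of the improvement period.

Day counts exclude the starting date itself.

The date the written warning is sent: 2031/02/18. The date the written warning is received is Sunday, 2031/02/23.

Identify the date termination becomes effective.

2031/04/30

The last day of the review period: 2031/02/23 + 26 days = 2031/03/21.
The last day of the improvement period: 30 calendar days after 2031/03/21 is 2031/04/20.
The date termination becomes effective: 2031/04/20 + 10 days = 2031/04/30.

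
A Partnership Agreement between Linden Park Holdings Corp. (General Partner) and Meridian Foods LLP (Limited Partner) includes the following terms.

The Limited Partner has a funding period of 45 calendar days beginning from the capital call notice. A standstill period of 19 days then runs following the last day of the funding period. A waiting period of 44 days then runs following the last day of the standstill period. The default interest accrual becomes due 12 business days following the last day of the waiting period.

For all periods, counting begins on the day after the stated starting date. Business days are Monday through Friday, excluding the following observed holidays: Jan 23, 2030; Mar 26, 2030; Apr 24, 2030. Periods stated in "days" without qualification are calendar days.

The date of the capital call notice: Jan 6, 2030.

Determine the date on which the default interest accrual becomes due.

May 10, 2030

Adding 45 calendar days to Jan 6, 2030 gives Feb 20, 2030, which is the last day of the funding period.
The last day of the standstill period: 19 calendar days after Feb 20, 2030 is Mar 11, 2030.
Adding 44 calendar days to Mar 11, 2030 gives Apr 24, 2030, which is the last day of the waiting period.
From Wednesday, Apr 24, 2030, 12 business days (Apr 25, Apr 26, Apr 29, Apr 30, …, May 8, May 9, May 10, skipping weekends) brings us to Friday, May 10, 2030, which is the date on which the default interest accrual becomes due.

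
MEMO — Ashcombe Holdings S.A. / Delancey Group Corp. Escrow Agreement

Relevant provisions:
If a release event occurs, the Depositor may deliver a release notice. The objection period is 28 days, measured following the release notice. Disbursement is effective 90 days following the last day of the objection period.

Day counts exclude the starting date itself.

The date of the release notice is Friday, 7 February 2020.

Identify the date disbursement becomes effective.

The last day of the objection period: 7 February 2020 + 28 days = 6 March 2020.
The date disbursement becomes effective: 6 March 2020 + 90 days = 4 June 2020.

4 June 2020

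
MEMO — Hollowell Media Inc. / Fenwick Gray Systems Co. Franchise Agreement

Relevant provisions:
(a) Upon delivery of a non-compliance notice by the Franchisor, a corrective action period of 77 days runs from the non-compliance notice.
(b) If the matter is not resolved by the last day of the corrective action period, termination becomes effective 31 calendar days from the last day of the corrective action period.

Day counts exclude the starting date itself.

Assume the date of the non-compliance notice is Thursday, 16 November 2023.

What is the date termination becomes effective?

3 March 2024

The last day of the corrective action period: 16 November 2023 + 77 days = 1 February 2024.
Adding 31 calendar days to 1 February 2024 gives 3 March 2024, which is the date termination becomes effective.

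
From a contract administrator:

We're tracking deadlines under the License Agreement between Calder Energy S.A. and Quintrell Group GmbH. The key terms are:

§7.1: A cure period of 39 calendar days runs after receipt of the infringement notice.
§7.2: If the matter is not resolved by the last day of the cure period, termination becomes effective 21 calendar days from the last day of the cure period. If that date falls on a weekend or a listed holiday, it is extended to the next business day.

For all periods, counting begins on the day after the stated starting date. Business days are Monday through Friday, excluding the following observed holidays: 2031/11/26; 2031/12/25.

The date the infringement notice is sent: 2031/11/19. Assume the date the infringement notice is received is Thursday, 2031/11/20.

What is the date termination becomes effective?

2032/01/19

The last day of the cure period: 39 calendar days after 2031/11/20 is 2031/12/29.
The date termination becomes effective: 21 calendar days after 2031/12/29 is 2032/01/19. 2032/01/19 is a Monday and is not a listed holiday, so no roll-forward applies.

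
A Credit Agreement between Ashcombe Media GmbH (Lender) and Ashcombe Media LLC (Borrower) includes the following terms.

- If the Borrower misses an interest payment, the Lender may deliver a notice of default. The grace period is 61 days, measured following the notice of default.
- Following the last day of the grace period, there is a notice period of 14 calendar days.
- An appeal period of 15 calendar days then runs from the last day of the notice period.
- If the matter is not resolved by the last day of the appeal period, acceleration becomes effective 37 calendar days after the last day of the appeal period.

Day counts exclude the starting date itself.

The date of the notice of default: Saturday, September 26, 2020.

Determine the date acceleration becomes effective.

Adding 61 calendar days to September 26, 2020 gives November 26, 2020, which is the last day of the grace period.
The last day of the notice period: November 26, 2020 + 14 days = December 10, 2020.
The last day of the appeal period: 15 calendar days after December 10, 2020 is December 25, 2020.
Adding 37 calendar days to December 25, 2020 gives January 31, 2021, which is the date acceleration becomes effective.

January 31, 2021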